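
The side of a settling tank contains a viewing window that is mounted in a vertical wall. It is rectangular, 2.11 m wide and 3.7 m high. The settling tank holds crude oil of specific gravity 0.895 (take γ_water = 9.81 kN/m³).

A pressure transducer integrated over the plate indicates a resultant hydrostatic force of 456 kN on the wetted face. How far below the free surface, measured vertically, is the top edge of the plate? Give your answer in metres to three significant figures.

γ = 0.895 × 9.81 = 8.77995 kN/m³.
A = 2.11 × 3.7 = 7.807 m².
From F = γ·h_c·A, the centroid depth is h_c = 456/(8.77995 × 7.807) = 6.65256 m.
The centroid lies 3.7/2 = 1.85 m below the top edge, so the top edge sits at h_top = 6.65256 − 1.85 = 4.80256 m below the surface.

d_top ≈ 4.80 m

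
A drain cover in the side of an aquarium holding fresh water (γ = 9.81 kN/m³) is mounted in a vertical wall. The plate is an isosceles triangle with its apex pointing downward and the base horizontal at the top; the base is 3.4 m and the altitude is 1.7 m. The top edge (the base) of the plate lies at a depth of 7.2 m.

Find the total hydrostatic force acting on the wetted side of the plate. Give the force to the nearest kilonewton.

γ = 9.81 kN/m³.
With the apex down, the centroid sits h/3 = 1.7/3 = 0.566667 m below the base (the top edge), so the centroid depth is h_c = 7.2 + 0.566667 = 7.76667 m.
A = ½ × 3.4 × 1.7 = 2.89 m².
Resultant F = γ·h_c·A = 9.81 × 7.76667 × 2.89 = 220.192 kN.

F ≈ 220 kN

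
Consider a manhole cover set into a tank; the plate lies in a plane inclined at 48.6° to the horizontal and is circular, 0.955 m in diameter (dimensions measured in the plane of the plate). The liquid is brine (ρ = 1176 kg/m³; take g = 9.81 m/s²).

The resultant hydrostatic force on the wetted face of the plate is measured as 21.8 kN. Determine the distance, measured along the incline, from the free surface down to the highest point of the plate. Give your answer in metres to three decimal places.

y_top ≈ 3.039 m

γ = ρg = 1176 × 9.81 / 1000 = 11.53656 kN/m³.
A = π(0.4775)² = 0.716303 m².
From F = γ·h_c·A, the centroid depth is h_c = 21.8/(11.53656 × 0.716303) = 2.63805 m.
Let θ = 48.6° be the plate's angle to the horizontal; measure y along the incline from where the plane meets the free surface. Vertical depth h = y·sinθ with sinθ = 0.750111.
Along the incline, y_c = h_c/sinθ = 2.63805/0.750111 = 3.51688 m.
The centroid is at the centre, 0.4775 m below the top of the plate, so the highest point sits at y_top = 3.51688 − 0.4775 = 3.03938 m along the incline.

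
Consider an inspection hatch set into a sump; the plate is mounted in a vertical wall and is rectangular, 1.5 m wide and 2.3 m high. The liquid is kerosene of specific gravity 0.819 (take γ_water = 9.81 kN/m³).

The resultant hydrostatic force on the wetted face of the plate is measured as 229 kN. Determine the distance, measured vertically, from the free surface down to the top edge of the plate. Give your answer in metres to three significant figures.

γ = 0.819 × 9.81 = 8.03439 kN/m³.
A = 1.5 × 2.3 = 3.45 m².
From F = γ·h_c·A, the centroid depth is h_c = 229/(8.03439 × 3.45) = 8.26159 m.
The centroid lies 2.3/2 = 1.15 m below the top edge, so the top edge sits at h_top = 8.26159 − 1.15 = 7.11159 m below the surface.

d_top ≈ 7.11 m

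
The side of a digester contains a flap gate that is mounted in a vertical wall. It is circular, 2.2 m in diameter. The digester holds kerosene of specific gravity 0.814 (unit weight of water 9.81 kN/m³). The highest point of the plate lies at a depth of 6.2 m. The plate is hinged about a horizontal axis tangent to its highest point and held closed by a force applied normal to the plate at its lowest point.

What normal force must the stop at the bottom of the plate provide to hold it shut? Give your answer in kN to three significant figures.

γ = 0.814 × 9.81 = 7.98534 kN/m³.
The centroid is at the centre, 1.1 m below the top of the plate, so the centroid depth is h_c = 6.2 + 1.1 = 7.3 m.
A = π(1.1)² = 3.80133 m².
Resultant F = γ·h_c·A = 7.98534 × 7.3 × 3.80133 = 221.591 kN.
I_c = πr⁴/4 = π × 1.1⁴/4 = 1.1499 m⁴.
Centre of pressure: y_p = y_c + I_c/(y_c·A) = 7.3 + 1.1499/(7.3 × 3.80133) = 7.3 + 0.0414383 = 7.34144 m along the plane.
The resultant acts 1.1 + 0.0414383 = 1.14144 m (along the plate) below the hinge at the top edge, so the moment about the hinge is M = F × 1.14144 = 221.591 × 1.14144 = 252.933 kN·m.
A normal force at the bottom, 2.2 m from the hinge, must supply this moment: P = 252.933/2.2 = 114.97 kN.

P ≈ 115 kN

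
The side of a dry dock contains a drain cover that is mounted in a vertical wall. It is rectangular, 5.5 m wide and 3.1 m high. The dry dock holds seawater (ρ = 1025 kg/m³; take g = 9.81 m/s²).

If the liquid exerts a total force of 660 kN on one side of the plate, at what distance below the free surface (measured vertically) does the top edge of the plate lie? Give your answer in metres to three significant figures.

γ = ρg = 1025 × 9.81 / 1000 = 10.05525 kN/m³.
A = 5.5 × 3.1 = 17.05 m².
From F = γ·h_c·A, the centroid depth is h_c = 660/(10.05525 × 17.05) = 3.8497 m.
The centroid lies 3.1/2 = 1.55 m below the top edge, so the top edge sits at h_top = 3.8497 − 1.55 = 2.2997 m below the surface.

d_top ≈ 2.30 m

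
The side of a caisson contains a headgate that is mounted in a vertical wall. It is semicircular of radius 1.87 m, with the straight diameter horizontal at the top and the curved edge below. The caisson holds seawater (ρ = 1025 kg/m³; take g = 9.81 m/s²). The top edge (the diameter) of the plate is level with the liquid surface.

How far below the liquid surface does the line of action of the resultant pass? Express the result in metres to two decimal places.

h_p = 1.10 m

γ = ρg = 1025 × 9.81 / 1000 = 10.05525 kN/m³.
The centroid of a semicircle lies 4r/(3π) = 0.793653 m from the diameter, here below the top edge, so the centroid depth is h_c = 0.793653 m.
A = πr²/2 = π × 1.87²/2 = 5.49292 m².
Resultant F = γ·h_c·A = 10.05525 × 0.793653 × 5.49292 = 43.8356 kN.
I_c = (π/8 − 8/(9π))·r⁴ = 0.109757 × 1.87⁴ = 1.34214 m⁴.
Centre of pressure: y_p = y_c + I_c/(y_c·A) = 0.793653 + 1.34214/(0.793653 × 5.49292) = 0.793653 + 0.307868 = 1.10152 m along the plane.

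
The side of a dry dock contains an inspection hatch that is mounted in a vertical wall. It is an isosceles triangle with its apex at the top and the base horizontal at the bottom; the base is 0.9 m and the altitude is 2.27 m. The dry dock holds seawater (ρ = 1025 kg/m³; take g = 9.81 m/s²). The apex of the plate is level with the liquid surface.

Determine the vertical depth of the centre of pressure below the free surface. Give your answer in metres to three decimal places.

h_p = 1.703 m

γ = ρg = 1025 × 9.81 / 1000 = 10.05525 kN/m³.
With the apex up, the centroid sits 2h/3 = 2 × 2.27/3 = 1.51333 m below the apex, so the centroid depth is h_c = 1.51333 m.
A = ½ × 0.9 × 2.27 = 1.0215 m².
Resultant F = γ·h_c·A = 10.05525 × 1.51333 × 1.0215 = 15.5441 kN.
I_c = b·h³/36 = 0.9 × 2.27³/36 = 0.292427 m⁴.
Centre of pressure: y_p = y_c + I_c/(y_c·A) = 1.51333 + 0.292427/(1.51333 × 1.0215) = 1.51333 + 0.189167 = 1.7025 m along the plane.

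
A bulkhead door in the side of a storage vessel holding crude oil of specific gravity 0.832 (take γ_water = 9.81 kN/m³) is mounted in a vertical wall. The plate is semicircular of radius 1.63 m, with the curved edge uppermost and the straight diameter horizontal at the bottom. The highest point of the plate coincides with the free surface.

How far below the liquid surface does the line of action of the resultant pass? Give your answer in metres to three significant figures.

γ = 0.832 × 9.81 = 8.16192 kN/m³.
The centroid lies 4r/(3π) = 0.691793 m above the diameter, so r − 4r/(3π) = 1.63 − 0.691793 = 0.938207 m below the topmost point, so the centroid depth is h_c = 0.938207 m.
A = πr²/2 = π × 1.63²/2 = 4.17345 m².
Resultant F = γ·h_c·A = 8.16192 × 0.938207 × 4.17345 = 31.9585 kN.
I_c = (π/8 − 8/(9π))·r⁴ = 0.109757 × 1.63⁴ = 0.774788 m⁴.
Centre of pressure: y_p = y_c + I_c/(y_c·A) = 0.938207 + 0.774788/(0.938207 × 4.17345) = 0.938207 + 0.197874 = 1.13608 m along the plane.

h_p = 1.14 m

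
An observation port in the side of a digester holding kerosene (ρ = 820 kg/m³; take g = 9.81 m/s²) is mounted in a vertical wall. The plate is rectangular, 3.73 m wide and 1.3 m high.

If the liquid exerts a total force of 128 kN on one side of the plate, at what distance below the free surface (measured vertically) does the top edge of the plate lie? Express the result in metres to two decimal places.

γ = ρg = 820 × 9.81 / 1000 = 8.0442 kN/m³.
A = 3.73 × 1.3 = 4.849 m².
From F = γ·h_c·A, the centroid depth is h_c = 128/(8.0442 × 4.849) = 3.28152 m.
The centroid lies 1.3/2 = 0.65 m below the top edge, so the top edge sits at h_top = 3.28152 − 0.65 = 2.63152 m below the surface.

d_top ≈ 2.63 m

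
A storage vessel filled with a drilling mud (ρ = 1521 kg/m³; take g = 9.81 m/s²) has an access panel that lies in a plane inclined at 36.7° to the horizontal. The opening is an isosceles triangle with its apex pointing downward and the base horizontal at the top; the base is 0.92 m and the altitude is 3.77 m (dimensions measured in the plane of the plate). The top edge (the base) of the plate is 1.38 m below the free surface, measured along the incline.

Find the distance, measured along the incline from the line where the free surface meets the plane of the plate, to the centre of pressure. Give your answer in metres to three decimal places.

γ = ρg = 1521 × 9.81 / 1000 = 14.92101 kN/m³.
Let θ = 36.7° be the plate's angle to the horizontal; measure y along the incline from where the plane meets the free surface. Vertical depth h = y·sinθ with sinθ = 0.597625.
With the apex down, the centroid sits h/3 = 3.77/3 = 1.25667 m below the base (the top edge), so y_c = 1.38 + 1.25667 = 2.63667 m and h_c = 2.63667 × 0.597625 = 1.57574 m.
A = ½ × 0.92 × 3.77 = 1.7342 m².
Resultant F = γ·h_c·A = 14.92101 × 1.57574 × 1.7342 = 40.7739 kN.
I_c = b·h³/36 = 0.92 × 3.77³/36 = 1.36933 m⁴.
Centre of pressure: y_p = y_c + I_c/(y_c·A) = 2.63667 + 1.36933/(2.63667 × 1.7342) = 2.63667 + 0.29947 = 2.93614 m along the plane.

y_p = 2.936 m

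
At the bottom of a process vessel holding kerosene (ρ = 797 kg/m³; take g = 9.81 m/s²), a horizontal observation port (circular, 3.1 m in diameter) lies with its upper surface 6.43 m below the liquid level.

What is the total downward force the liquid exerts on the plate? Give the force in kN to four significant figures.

F ≈ 379.4 kN

γ = ρg = 797 × 9.81 / 1000 = 7.81857 kN/m³.
The plate is horizontal, so pressure is uniform at p = γ·h = 7.81857 × 6.43 = 50.2734 kN/m².
A = π(1.55)² = 7.54768 m².
F = p·A = 50.2734 × 7.54768 = 379.448 kN.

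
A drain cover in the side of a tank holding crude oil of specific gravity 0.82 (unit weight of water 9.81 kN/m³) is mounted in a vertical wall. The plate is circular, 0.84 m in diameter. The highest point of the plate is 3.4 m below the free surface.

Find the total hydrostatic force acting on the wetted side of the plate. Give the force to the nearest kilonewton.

γ = 0.82 × 9.81 = 8.0442 kN/m³.
The centroid is at the centre, 0.42 m below the top of the plate, so the centroid depth is h_c = 3.4 + 0.42 = 3.82 m.
A = π(0.42)² = 0.554177 m².
Resultant F = γ·h_c·A = 8.0442 × 3.82 × 0.554177 = 17.0292 kN.

F ≈ 17 kN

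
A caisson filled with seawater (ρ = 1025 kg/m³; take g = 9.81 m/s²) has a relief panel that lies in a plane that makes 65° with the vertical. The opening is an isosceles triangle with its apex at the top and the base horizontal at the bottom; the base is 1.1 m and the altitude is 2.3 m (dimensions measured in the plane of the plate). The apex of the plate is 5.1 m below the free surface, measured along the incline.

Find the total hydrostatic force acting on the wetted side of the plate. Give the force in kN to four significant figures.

F ≈ 35.66 kN

γ = ρg = 1025 × 9.81 / 1000 = 10.05525 kN/m³.
The plate makes 65° with the vertical, i.e. θ = 90° − 65° = 25° to the horizontal. Measuring y along the incline from the free-surface line, vertical depth h = y·sinθ with sinθ = 0.422618.
With the apex up, the centroid sits 2h/3 = 2 × 2.3/3 = 1.53333 m below the apex, so y_c = 5.1 + 1.53333 = 6.63333 m and h_c = 6.63333 × 0.422618 = 2.80336 m.
A = ½ × 1.1 × 2.3 = 1.265 m².
Resultant F = γ·h_c·A = 10.05525 × 2.80336 × 1.265 = 35.6584 kN.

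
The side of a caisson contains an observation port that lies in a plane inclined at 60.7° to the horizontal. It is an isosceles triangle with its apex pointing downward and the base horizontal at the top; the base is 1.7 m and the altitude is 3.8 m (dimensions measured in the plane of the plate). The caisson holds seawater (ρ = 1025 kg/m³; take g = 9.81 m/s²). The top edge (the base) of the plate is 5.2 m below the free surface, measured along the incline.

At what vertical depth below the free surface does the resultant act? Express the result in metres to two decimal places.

h_p = 5.75 m

γ = ρg = 1025 × 9.81 / 1000 = 10.05525 kN/m³.
Let θ = 60.7° be the plate's angle to the horizontal; measure y along the incline from where the plane meets the free surface. Vertical depth h = y·sinθ with sinθ = 0.872069.
With the apex down, the centroid sits h/3 = 3.8/3 = 1.26667 m below the base (the top edge), so y_c = 5.2 + 1.26667 = 6.46667 m and h_c = 6.46667 × 0.872069 = 5.63938 m.
A = ½ × 1.7 × 3.8 = 3.23 m².
Resultant F = γ·h_c·A = 10.05525 × 5.63938 × 3.23 = 183.158 kN.
I_c = b·h³/36 = 1.7 × 3.8³/36 = 2.59118 m⁴.
Centre of pressure: y_p = y_c + I_c/(y_c·A) = 6.46667 + 2.59118/(6.46667 × 3.23) = 6.46667 + 0.124055 = 6.59072 m along the plane.
Vertically, h_p = y_p·sinθ = 6.59072 × 0.872069 = 5.74756 m.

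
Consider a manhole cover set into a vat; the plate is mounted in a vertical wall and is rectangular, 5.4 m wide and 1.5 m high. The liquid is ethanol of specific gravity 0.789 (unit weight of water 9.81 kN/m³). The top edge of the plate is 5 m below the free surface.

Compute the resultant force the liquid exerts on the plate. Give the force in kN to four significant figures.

F ≈ 360.5 kN

γ = 0.789 × 9.81 = 7.74009 kN/m³.
The centroid lies 1.5/2 = 0.75 m below the top edge, so the centroid depth is h_c = 5 + 0.75 = 5.75 m.
A = 5.4 × 1.5 = 8.1 m².
Resultant F = γ·h_c·A = 7.74009 × 5.75 × 8.1 = 360.495 kN.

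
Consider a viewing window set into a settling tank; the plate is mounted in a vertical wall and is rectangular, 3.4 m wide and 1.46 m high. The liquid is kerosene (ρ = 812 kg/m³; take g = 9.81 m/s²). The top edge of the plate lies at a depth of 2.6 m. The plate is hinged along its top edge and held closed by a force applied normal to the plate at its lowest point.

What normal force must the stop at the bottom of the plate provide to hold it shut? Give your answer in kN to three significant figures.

P ≈ 70.6 kN

γ = ρg = 812 × 9.81 / 1000 = 7.96572 kN/m³.
The centroid lies 1.46/2 = 0.73 m below the top edge, so the centroid depth is h_c = 2.6 + 0.73 = 3.33 m.
A = 3.4 × 1.46 = 4.964 m².
Resultant F = γ·h_c·A = 7.96572 × 3.33 × 4.964 = 131.674 kN.
I_c = b·h³/12 = 3.4 × 1.46³/12 = 0.881772 m⁴.
Centre of pressure: y_p = y_c + I_c/(y_c·A) = 3.33 + 0.881772/(3.33 × 4.964) = 3.33 + 0.0533434 = 3.38334 m along the plane.
The resultant acts 0.73 + 0.0533434 = 0.783343 m (along the plate) below the hinge at the top edge, so the moment about the hinge is M = F × 0.783343 = 131.674 × 0.783343 = 103.146 kN·m.
A normal force at the bottom, 1.46 m from the hinge, must supply this moment: P = 103.146/1.46 = 70.6479 kN.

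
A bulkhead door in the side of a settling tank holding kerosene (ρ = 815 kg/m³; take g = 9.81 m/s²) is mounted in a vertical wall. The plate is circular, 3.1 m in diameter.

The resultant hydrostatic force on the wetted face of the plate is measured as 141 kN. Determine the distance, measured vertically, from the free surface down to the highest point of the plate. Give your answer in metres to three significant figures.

γ = ρg = 815 × 9.81 / 1000 = 7.99515 kN/m³.
A = π(1.55)² = 7.54768 m².
From F = γ·h_c·A, the centroid depth is h_c = 141/(7.99515 × 7.54768) = 2.33657 m.
The centroid is at the centre, 1.55 m below the top of the plate, so the highest point sits at h_top = 2.33657 − 1.55 = 0.78657 m below the surface.

d_top ≈ 0.787 m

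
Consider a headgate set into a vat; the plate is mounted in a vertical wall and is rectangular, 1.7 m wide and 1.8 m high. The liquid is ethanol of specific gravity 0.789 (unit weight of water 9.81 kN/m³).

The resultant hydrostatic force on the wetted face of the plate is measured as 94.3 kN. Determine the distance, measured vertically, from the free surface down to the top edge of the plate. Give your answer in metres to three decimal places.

γ = 0.789 × 9.81 = 7.74009 kN/m³.
A = 1.7 × 1.8 = 3.06 m².
From F = γ·h_c·A, the centroid depth is h_c = 94.3/(7.74009 × 3.06) = 3.98148 m.
The centroid lies 1.8/2 = 0.9 m below the top edge, so the top edge sits at h_top = 3.98148 − 0.9 = 3.08148 m below the surface.

d_top ≈ 3.081 m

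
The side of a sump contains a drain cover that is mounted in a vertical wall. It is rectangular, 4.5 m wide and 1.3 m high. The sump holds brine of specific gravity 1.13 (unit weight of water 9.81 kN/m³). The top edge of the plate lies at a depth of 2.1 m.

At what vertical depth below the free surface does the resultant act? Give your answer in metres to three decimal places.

γ = 1.13 × 9.81 = 11.0853 kN/m³.
The centroid lies 1.3/2 = 0.65 m below the top edge, so the centroid depth is h_c = 2.1 + 0.65 = 2.75 m.
A = 4.5 × 1.3 = 5.85 m².
Resultant F = γ·h_c·A = 11.0853 × 2.75 × 5.85 = 178.335 kN.
I_c = b·h³/12 = 4.5 × 1.3³/12 = 0.823875 m⁴.
Centre of pressure: y_p = y_c + I_c/(y_c·A) = 2.75 + 0.823875/(2.75 × 5.85) = 2.75 + 0.0512121 = 2.80121 m along the plane.

h_p = 2.801 m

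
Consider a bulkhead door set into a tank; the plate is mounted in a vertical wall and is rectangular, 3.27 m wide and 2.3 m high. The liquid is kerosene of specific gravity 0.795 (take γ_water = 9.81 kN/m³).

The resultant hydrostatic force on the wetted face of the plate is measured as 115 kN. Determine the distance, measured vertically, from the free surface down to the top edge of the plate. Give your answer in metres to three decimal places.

γ = 0.795 × 9.81 = 7.79895 kN/m³.
A = 3.27 × 2.3 = 7.521 m².
From F = γ·h_c·A, the centroid depth is h_c = 115/(7.79895 × 7.521) = 1.96059 m.
The centroid lies 2.3/2 = 1.15 m below the top edge, so the top edge sits at h_top = 1.96059 − 1.15 = 0.81059 m below the surface.

d_top ≈ 0.811 m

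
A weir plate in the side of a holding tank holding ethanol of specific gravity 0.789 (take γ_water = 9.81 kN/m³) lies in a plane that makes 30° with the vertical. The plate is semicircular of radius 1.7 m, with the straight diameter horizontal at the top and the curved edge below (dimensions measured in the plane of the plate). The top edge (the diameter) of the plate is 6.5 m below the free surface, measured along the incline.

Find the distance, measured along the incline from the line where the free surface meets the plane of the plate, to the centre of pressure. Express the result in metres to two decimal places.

y_p = 7.25 m

γ = 0.789 × 9.81 = 7.74009 kN/m³.
The plate makes 30° with the vertical, i.e. θ = 90° − 30° = 60° to the horizontal. Measuring y along the incline from the free-surface line, vertical depth h = y·sinθ with sinθ = 0.866025.
The centroid of a semicircle lies 4r/(3π) = 0.721502 m from the diameter, here below the top edge, so y_c = 6.5 + 0.721502 = 7.2215 m and h_c = 7.2215 × 0.866025 = 6.254 m.
A = πr²/2 = π × 1.7²/2 = 4.5396 m².
Resultant F = γ·h_c·A = 7.74009 × 6.254 × 4.5396 = 219.746 kN.
I_c = (π/8 − 8/(9π))·r⁴ = 0.109757 × 1.7⁴ = 0.916701 m⁴.
Centre of pressure: y_p = y_c + I_c/(y_c·A) = 7.2215 + 0.916701/(7.2215 × 4.5396) = 7.2215 + 0.0279629 = 7.24946 m along the plane.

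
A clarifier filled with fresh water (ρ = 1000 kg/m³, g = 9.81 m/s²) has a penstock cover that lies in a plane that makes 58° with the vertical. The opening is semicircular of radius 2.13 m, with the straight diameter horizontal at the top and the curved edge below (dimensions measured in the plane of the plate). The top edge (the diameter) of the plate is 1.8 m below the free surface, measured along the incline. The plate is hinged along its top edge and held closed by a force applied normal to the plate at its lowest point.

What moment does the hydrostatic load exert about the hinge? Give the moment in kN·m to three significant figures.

M ≈ 102 kN·m

γ = ρg = 1000 × 9.81 = 9810 N/m³ = 9.81 kN/m³.
The plate makes 58° with the vertical, i.e. θ = 90° − 58° = 32° to the horizontal. Measuring y along the incline from the free-surface line, vertical depth h = y·sinθ with sinθ = 0.529919.
The centroid of a semicircle lies 4r/(3π) = 0.904 m from the diameter, here below the top edge, so y_c = 1.8 + 0.904 = 2.704 m and h_c = 2.704 × 0.529919 = 1.4329 m.
A = πr²/2 = π × 2.13²/2 = 7.12655 m².
Resultant F = γ·h_c·A = 9.81 × 1.4329 × 7.12655 = 100.176 kN.
I_c = (π/8 − 8/(9π))·r⁴ = 0.109757 × 2.13⁴ = 2.25918 m⁴.
Centre of pressure: y_p = y_c + I_c/(y_c·A) = 2.704 + 2.25918/(2.704 × 7.12655) = 2.704 + 0.117237 = 2.82124 m along the plane.
The resultant acts 0.904 + 0.117237 = 1.02124 m (along the plate) below the hinge at the top edge, so the moment about the hinge is M = F × 1.02124 = 100.176 × 1.02124 = 102.304 kN·m.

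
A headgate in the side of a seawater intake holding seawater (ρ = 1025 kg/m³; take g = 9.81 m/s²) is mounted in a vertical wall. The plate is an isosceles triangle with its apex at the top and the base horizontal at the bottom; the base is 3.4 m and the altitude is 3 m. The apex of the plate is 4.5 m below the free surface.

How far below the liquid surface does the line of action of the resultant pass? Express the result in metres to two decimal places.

h_p = 6.58 m

γ = ρg = 1025 × 9.81 / 1000 = 10.05525 kN/m³.
With the apex up, the centroid sits 2h/3 = 2 × 3/3 = 2 m below the apex, so the centroid depth is h_c = 4.5 + 2 = 6.5 m.
A = ½ × 3.4 × 3 = 5.1 m².
Resultant F = γ·h_c·A = 10.05525 × 6.5 × 5.1 = 333.332 kN.
I_c = b·h³/36 = 3.4 × 3³/36 = 2.55 m⁴.
Centre of pressure: y_p = y_c + I_c/(y_c·A) = 6.5 + 2.55/(6.5 × 5.1) = 6.5 + 0.0769231 = 6.57692 m along the plane.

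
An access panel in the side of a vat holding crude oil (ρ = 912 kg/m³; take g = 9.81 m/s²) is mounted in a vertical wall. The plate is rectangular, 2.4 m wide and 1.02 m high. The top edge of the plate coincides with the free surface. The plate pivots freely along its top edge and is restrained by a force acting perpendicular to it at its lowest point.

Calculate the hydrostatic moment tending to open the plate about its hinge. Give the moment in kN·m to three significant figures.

γ = ρg = 912 × 9.81 / 1000 = 8.94672 kN/m³.
The centroid lies 1.02/2 = 0.51 m below the top edge, so the centroid depth is h_c = 0.51 m.
A = 2.4 × 1.02 = 2.448 m².
Resultant F = γ·h_c·A = 8.94672 × 0.51 × 2.448 = 11.1698 kN.
I_c = b·h³/12 = 2.4 × 1.02³/12 = 0.212242 m⁴.
Centre of pressure: y_p = y_c + I_c/(y_c·A) = 0.51 + 0.212242/(0.51 × 2.448) = 0.51 + 0.17 = 0.68 m along the plane.
The resultant acts 0.51 + 0.17 = 0.68 m (along the plate) below the hinge at the top edge, so the moment about the hinge is M = F × 0.68 = 11.1698 × 0.68 = 7.59546 kN·m.

M ≈ 7.60 kN·m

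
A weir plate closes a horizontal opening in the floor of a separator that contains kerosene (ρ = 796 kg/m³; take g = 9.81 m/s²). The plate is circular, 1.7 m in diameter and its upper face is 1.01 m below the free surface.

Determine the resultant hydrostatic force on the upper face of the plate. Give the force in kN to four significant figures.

F ≈ 17.90 kN

γ = ρg = 796 × 9.81 / 1000 = 7.80876 kN/m³.
The plate is horizontal, so pressure is uniform at p = γ·h = 7.80876 × 1.01 = 7.88685 kN/m².
A = π(0.85)² = 2.2698 m².
F = p·A = 7.88685 × 2.2698 = 17.9016 kN.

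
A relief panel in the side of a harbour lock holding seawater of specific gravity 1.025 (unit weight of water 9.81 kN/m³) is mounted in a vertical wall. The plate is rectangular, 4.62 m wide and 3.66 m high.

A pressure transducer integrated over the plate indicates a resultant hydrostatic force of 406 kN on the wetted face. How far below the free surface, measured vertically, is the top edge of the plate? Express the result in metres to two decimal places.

γ = 1.025 × 9.81 = 10.05525 kN/m³.
A = 4.62 × 3.66 = 16.9092 m².
From F = γ·h_c·A, the centroid depth is h_c = 406/(10.05525 × 16.9092) = 2.38787 m.
The centroid lies 3.66/2 = 1.83 m below the top edge, so the top edge sits at h_top = 2.38787 − 1.83 = 0.55787 m below the surface.

d_top ≈ 0.56 m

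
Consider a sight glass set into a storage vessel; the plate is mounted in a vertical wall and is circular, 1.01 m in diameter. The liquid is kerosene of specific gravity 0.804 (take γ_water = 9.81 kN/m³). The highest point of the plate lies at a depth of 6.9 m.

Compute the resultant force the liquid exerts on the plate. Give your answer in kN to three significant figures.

γ = 0.804 × 9.81 = 7.88724 kN/m³.
The centroid is at the centre, 0.505 m below the top of the plate, so the centroid depth is h_c = 6.9 + 0.505 = 7.405 m.
A = π(0.505)² = 0.801185 m².
Resultant F = γ·h_c·A = 7.88724 × 7.405 × 0.801185 = 46.7932 kN.

F ≈ 46.8 kN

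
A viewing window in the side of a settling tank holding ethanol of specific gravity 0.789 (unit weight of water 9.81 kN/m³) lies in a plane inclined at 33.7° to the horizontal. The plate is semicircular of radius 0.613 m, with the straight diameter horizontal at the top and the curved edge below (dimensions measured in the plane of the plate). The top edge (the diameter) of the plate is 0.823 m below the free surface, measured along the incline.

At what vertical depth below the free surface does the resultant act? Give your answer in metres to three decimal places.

h_p = 0.614 m

γ = 0.789 × 9.81 = 7.74009 kN/m³.
Let θ = 33.7° be the plate's angle to the horizontal; measure y along the incline from where the plane meets the free surface. Vertical depth h = y·sinθ with sinθ = 0.554844.
The centroid of a semicircle lies 4r/(3π) = 0.260165 m from the diameter, here below the top edge, so y_c = 0.823 + 0.260165 = 1.08316 m and h_c = 1.08316 × 0.554844 = 0.600985 m.
A = πr²/2 = π × 0.613²/2 = 0.590257 m².
Resultant F = γ·h_c·A = 7.74009 × 0.600985 × 0.590257 = 2.74569 kN.
I_c = (π/8 − 8/(9π))·r⁴ = 0.109757 × 0.613⁴ = 0.0154979 m⁴.
Centre of pressure: y_p = y_c + I_c/(y_c·A) = 1.08316 + 0.0154979/(1.08316 × 0.590257) = 1.08316 + 0.0242404 = 1.1074 m along the plane.
Vertically, h_p = y_p·sinθ = 1.1074 × 0.554844 = 0.614434 m.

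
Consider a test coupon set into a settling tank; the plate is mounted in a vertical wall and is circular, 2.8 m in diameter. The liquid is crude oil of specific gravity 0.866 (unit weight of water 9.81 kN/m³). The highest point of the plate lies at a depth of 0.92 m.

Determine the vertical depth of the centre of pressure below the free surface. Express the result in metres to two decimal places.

h_p = 2.53 m

γ = 0.866 × 9.81 = 8.49546 kN/m³.
The centroid is at the centre, 1.4 m below the top of the plate, so the centroid depth is h_c = 0.92 + 1.4 = 2.32 m.
A = π(1.4)² = 6.15752 m².
Resultant F = γ·h_c·A = 8.49546 × 2.32 × 6.15752 = 121.361 kN.
I_c = πr⁴/4 = π × 1.4⁴/4 = 3.01719 m⁴.
Centre of pressure: y_p = y_c + I_c/(y_c·A) = 2.32 + 3.01719/(2.32 × 6.15752) = 2.32 + 0.211207 = 2.53121 m along the plane.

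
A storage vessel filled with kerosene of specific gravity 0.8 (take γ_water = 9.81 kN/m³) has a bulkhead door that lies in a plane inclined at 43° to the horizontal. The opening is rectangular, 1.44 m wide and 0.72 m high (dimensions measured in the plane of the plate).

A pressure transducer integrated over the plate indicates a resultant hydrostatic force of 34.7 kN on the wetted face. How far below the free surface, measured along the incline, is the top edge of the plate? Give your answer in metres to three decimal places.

γ = 0.8 × 9.81 = 7.848 kN/m³.
A = 1.44 × 0.72 = 1.0368 m².
From F = γ·h_c·A, the centroid depth is h_c = 34.7/(7.848 × 1.0368) = 4.26457 m.
Let θ = 43° be the plate's angle to the horizontal; measure y along the incline from where the plane meets the free surface. Vertical depth h = y·sinθ with sinθ = 0.681998.
Along the incline, y_c = h_c/sinθ = 4.26457/0.681998 = 6.25305 m.
The centroid lies 0.72/2 = 0.36 m below the top edge, so the top edge sits at y_top = 6.25305 − 0.36 = 5.89305 m along the incline.

y_top ≈ 5.893 m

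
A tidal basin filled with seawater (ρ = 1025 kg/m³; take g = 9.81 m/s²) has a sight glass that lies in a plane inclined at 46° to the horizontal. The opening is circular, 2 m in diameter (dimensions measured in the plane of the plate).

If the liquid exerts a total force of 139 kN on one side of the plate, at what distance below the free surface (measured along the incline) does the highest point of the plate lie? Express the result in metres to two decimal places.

γ = ρg = 1025 × 9.81 / 1000 = 10.05525 kN/m³.
A = π(1)² = 3.14159 m².
From F = γ·h_c·A, the centroid depth is h_c = 139/(10.05525 × 3.14159) = 4.4002 m.
Let θ = 46° be the plate's angle to the horizontal; measure y along the incline from where the plane meets the free surface. Vertical depth h = y·sinθ with sinθ = 0.719340.
Along the incline, y_c = h_c/sinθ = 4.4002/0.719340 = 6.117 m.
The centroid is at the centre, 1 m below the top of the plate, so the highest point sits at y_top = 6.117 − 1 = 5.117 m along the incline.

y_top ≈ 5.12 m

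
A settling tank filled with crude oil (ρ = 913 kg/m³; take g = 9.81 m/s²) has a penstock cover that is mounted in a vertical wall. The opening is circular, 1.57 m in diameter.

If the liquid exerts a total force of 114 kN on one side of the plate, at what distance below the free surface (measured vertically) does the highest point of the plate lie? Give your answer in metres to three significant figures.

γ = ρg = 913 × 9.81 / 1000 = 8.95653 kN/m³.
A = π(0.785)² = 1.93593 m².
From F = γ·h_c·A, the centroid depth is h_c = 114/(8.95653 × 1.93593) = 6.57469 m.
The centroid is at the centre, 0.785 m below the top of the plate, so the highest point sits at h_top = 6.57469 − 0.785 = 5.78969 m below the surface.

d_top ≈ 5.79 m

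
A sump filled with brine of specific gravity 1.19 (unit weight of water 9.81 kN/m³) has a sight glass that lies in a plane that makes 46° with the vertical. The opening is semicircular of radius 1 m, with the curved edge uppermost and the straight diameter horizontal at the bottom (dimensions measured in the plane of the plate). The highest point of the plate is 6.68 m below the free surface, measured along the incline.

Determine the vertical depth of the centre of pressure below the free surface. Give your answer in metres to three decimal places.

h_p = 5.047 m

γ = 1.19 × 9.81 = 11.6739 kN/m³.
The plate makes 46° with the vertical, i.e. θ = 90° − 46° = 44° to the horizontal. Measuring y along the incline from the free-surface line, vertical depth h = y·sinθ with sinθ = 0.694658.
The centroid lies 4r/(3π) = 0.424413 m above the diameter, so r − 4r/(3π) = 1 − 0.424413 = 0.575587 m below the topmost point, so y_c = 6.68 + 0.575587 = 7.25559 m and h_c = 7.25559 × 0.694658 = 5.04015 m.
A = πr²/2 = π × 1²/2 = 1.5708 m².
Resultant F = γ·h_c·A = 11.6739 × 5.04015 × 1.5708 = 92.4231 kN.
I_c = (π/8 − 8/(9π))·r⁴ = 0.109757 × 1⁴ = 0.109757 m⁴.
Centre of pressure: y_p = y_c + I_c/(y_c·A) = 7.25559 + 0.109757/(7.25559 × 1.5708) = 7.25559 + 0.00963027 = 7.26522 m along the plane.
Vertically, h_p = y_p·sinθ = 7.26522 × 0.694658 = 5.04684 m.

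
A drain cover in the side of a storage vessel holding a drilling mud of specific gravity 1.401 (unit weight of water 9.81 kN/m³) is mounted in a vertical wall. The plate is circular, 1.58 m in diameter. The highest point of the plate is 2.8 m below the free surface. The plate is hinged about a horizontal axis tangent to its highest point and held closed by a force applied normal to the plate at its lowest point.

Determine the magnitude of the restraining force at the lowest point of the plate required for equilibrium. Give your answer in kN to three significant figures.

P ≈ 51.0 kN

γ = 1.401 × 9.81 = 13.74381 kN/m³.
The centroid is at the centre, 0.79 m below the top of the plate, so the centroid depth is h_c = 2.8 + 0.79 = 3.59 m.
A = π(0.79)² = 1.96067 m².
Resultant F = γ·h_c·A = 13.74381 × 3.59 × 1.96067 = 96.74 kN.
I_c = πr⁴/4 = π × 0.79⁴/4 = 0.305913 m⁴.
Centre of pressure: y_p = y_c + I_c/(y_c·A) = 3.59 + 0.305913/(3.59 × 1.96067) = 3.59 + 0.0434609 = 3.63346 m along the plane.
The resultant acts 0.79 + 0.0434609 = 0.833461 m (along the plate) below the hinge at the top edge, so the moment about the hinge is M = F × 0.833461 = 96.74 × 0.833461 = 80.629 kN·m.
A normal force at the bottom, 1.58 m from the hinge, must supply this moment: P = 80.629/1.58 = 51.031 kN.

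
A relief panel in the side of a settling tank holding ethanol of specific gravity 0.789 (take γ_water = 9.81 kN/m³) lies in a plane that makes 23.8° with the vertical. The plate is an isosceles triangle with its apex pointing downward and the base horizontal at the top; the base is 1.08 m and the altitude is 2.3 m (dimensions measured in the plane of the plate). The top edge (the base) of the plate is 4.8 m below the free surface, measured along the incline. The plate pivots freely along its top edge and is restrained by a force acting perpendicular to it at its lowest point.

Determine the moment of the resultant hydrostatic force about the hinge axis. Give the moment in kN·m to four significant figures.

M ≈ 40.12 kN·m

γ = 0.789 × 9.81 = 7.74009 kN/m³.
The plate makes 23.8° with the vertical, i.e. θ = 90° − 23.8° = 66.2° to the horizontal. Measuring y along the incline from the free-surface line, vertical depth h = y·sinθ with sinθ = 0.914960.
With the apex down, the centroid sits h/3 = 2.3/3 = 0.766667 m below the base (the top edge), so y_c = 4.8 + 0.766667 = 5.56667 m and h_c = 5.56667 × 0.914960 = 5.09328 m.
A = ½ × 1.08 × 2.3 = 1.242 m².
Resultant F = γ·h_c·A = 7.74009 × 5.09328 × 1.242 = 48.9627 kN.
I_c = b·h³/36 = 1.08 × 2.3³/36 = 0.36501 m⁴.
Centre of pressure: y_p = y_c + I_c/(y_c·A) = 5.56667 + 0.36501/(5.56667 × 1.242) = 5.56667 + 0.0527944 = 5.61946 m along the plane.
The resultant acts 0.766667 + 0.0527944 = 0.819461 m (along the plate) below the hinge at the top edge, so the moment about the hinge is M = F × 0.819461 = 48.9627 × 0.819461 = 40.123 kN·m.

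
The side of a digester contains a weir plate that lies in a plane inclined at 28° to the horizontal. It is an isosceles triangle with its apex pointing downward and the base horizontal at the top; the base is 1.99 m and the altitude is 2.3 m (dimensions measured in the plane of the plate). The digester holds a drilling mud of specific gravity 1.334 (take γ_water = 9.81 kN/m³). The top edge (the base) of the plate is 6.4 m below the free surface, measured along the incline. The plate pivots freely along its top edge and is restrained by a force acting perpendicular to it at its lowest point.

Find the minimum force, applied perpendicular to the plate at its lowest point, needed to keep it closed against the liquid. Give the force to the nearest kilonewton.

γ = 1.334 × 9.81 = 13.08654 kN/m³.
Let θ = 28° be the plate's angle to the horizontal; measure y along the incline from where the plane meets the free surface. Vertical depth h = y·sinθ with sinθ = 0.469472.
With the apex down, the centroid sits h/3 = 2.3/3 = 0.766667 m below the base (the top edge), so y_c = 6.4 + 0.766667 = 7.16667 m and h_c = 7.16667 × 0.469472 = 3.36455 m.
A = ½ × 1.99 × 2.3 = 2.2885 m².
Resultant F = γ·h_c·A = 13.08654 × 3.36455 × 2.2885 = 100.763 kN.
I_c = b·h³/36 = 1.99 × 2.3³/36 = 0.672565 m⁴.
Centre of pressure: y_p = y_c + I_c/(y_c·A) = 7.16667 + 0.672565/(7.16667 × 2.2885) = 7.16667 + 0.0410077 = 7.20768 m along the plane.
The resultant acts 0.766667 + 0.0410077 = 0.807675 m (along the plate) below the hinge at the top edge, so the moment about the hinge is M = F × 0.807675 = 100.763 × 0.807675 = 81.3838 kN·m.
A normal force at the bottom, 2.3 m from the hinge, must supply this moment: P = 81.3838/2.3 = 35.3843 kN.

P ≈ 35 kN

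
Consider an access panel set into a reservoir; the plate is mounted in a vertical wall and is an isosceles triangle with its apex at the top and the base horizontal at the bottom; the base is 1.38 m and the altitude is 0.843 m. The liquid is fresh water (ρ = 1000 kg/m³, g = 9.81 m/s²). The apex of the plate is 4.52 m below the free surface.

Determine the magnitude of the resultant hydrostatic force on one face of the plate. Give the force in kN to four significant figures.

γ = ρg = 1000 × 9.81 = 9810 N/m³ = 9.81 kN/m³.
With the apex up, the centroid sits 2h/3 = 2 × 0.843/3 = 0.562 m below the apex, so the centroid depth is h_c = 4.52 + 0.562 = 5.082 m.
A = ½ × 1.38 × 0.843 = 0.58167 m².
Resultant F = γ·h_c·A = 9.81 × 5.082 × 0.58167 = 28.9988 kN.

F ≈ 29.00 kN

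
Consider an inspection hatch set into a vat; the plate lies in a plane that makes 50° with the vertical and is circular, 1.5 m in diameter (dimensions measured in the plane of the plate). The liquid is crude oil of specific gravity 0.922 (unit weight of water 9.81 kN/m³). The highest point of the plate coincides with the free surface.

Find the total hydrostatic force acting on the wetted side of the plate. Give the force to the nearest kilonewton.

γ = 0.922 × 9.81 = 9.04482 kN/m³.
The plate makes 50° with the vertical, i.e. θ = 90° − 50° = 40° to the horizontal. Measuring y along the incline from the free-surface line, vertical depth h = y·sinθ with sinθ = 0.642788.
The centroid is at the centre, 0.75 m below the top of the plate, so y_c = 0.75 m and h_c = 0.75 × 0.642788 = 0.482091 m.
A = π(0.75)² = 1.76715 m².
Resultant F = γ·h_c·A = 9.04482 × 0.482091 × 1.76715 = 7.70553 kN.

F ≈ 8 kN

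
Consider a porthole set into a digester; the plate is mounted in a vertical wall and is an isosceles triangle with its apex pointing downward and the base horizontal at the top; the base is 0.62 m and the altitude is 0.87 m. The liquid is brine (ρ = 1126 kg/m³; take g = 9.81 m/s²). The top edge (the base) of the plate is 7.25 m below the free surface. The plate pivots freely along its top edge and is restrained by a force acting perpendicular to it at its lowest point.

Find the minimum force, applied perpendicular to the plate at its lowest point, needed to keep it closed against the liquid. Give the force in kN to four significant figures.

P ≈ 7.632 kN

γ = ρg = 1126 × 9.81 / 1000 = 11.04606 kN/m³.
With the apex down, the centroid sits h/3 = 0.87/3 = 0.29 m below the base (the top edge), so the centroid depth is h_c = 7.25 + 0.29 = 7.54 m.
A = ½ × 0.62 × 0.87 = 0.2697 m².
Resultant F = γ·h_c·A = 11.04606 × 7.54 × 0.2697 = 22.4626 kN.
I_c = b·h³/36 = 0.62 × 0.87³/36 = 0.0113409 m⁴.
Centre of pressure: y_p = y_c + I_c/(y_c·A) = 7.54 + 0.0113409/(7.54 × 0.2697) = 7.54 + 0.00557693 = 7.54558 m along the plane.
The resultant acts 0.29 + 0.00557693 = 0.295577 m (along the plate) below the hinge at the top edge, so the moment about the hinge is M = F × 0.295577 = 22.4626 × 0.295577 = 6.63943 kN·m.
A normal force at the bottom, 0.87 m from the hinge, must supply this moment: P = 6.63943/0.87 = 7.63153 kN.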